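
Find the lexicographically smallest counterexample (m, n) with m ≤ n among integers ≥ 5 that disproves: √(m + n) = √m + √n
(m, n) = (5, 5)

Substituting (5, 5) into the claim:
LHS = √(5 + 5) = √(10) ≈ 3.162
RHS = √5 + √5 = 2·√(5) ≈ 4.472

Since LHS ≠ RHS, this pair disproves the claim, and no lexicographically smaller pair (m ≤ n, integers ≥ 5) does.

For instance (6, 10) is also a counterexample (LHS = 4, RHS = √(6) + √(10) ≈ 5.612), but it's lexicographically larger.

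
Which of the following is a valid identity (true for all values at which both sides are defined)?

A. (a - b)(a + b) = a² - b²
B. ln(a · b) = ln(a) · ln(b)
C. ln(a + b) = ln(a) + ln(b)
A

A: holds — e.g. at (3, 5), both sides equal -16.
B: fails at (5, 8) — LHS = ln(40) ≈ 3.689, RHS = ln(5)·ln(8) ≈ 3.347.
C: fails at (5, 8) — LHS = ln(13) ≈ 2.565, RHS = ln(5) + ln(8) ≈ 3.689.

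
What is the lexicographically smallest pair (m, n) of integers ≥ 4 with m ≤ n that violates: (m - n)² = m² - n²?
Substituting (4, 5) into the claim:
LHS = (4 - 5)² = 1
RHS = 4² - 5² = -9

Since LHS ≠ RHS, this pair disproves the claim, and no lexicographically smaller pair (m ≤ n, integers ≥ 4) does.

For instance (5, 10) is also a counterexample (LHS = 25, RHS = -75), but it's lexicographically larger.

Answer: (m, n) = (4, 5)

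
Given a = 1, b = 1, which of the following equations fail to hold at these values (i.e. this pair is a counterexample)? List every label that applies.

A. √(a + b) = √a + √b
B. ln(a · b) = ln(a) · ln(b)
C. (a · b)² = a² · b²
Evaluating each claim at the given values:
A. LHS = √(2) ≈ 1.414, RHS = 2 → fails here (LHS ≠ RHS)
B. LHS = 0, RHS = 0 → holds here (LHS = RHS)
C. LHS = 1, RHS = 1 → holds here (LHS = RHS)

Answer: A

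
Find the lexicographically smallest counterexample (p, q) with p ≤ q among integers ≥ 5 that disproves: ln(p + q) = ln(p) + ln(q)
Substituting (5, 5) into the claim:
LHS = ln(5 + 5) = ln(10) ≈ 2.303
RHS = ln(5) + ln(5) = 2·ln(5) ≈ 3.219

Since LHS ≠ RHS, this pair disproves the claim, and no lexicographically smaller pair (p ≤ q, integers ≥ 5) does.

For instance (7, 10) is also a counterexample (LHS = ln(17) ≈ 2.833, RHS = ln(7) + ln(10) ≈ 4.248), but it's lexicographically larger.

Answer: (p, q) = (5, 5)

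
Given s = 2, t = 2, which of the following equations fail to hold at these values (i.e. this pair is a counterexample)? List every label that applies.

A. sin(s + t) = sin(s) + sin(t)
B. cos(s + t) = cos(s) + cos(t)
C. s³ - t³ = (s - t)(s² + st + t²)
Evaluating each claim at the given values:
A. LHS = sin(4) ≈ -0.7568, RHS = 2·sin(2) ≈ 1.819 → fails here (LHS ≠ RHS)
B. LHS = cos(4) ≈ -0.6536, RHS = 2·cos(2) ≈ -0.8323 → fails here (LHS ≠ RHS)
C. LHS = 0, RHS = 0 → holds here (LHS = RHS)

Answer: A, B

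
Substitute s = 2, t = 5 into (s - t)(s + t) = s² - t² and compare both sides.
LHS = (2 - 5)(2 + 5) = -21
RHS = 2² - 5² = -21

LHS = RHS: the two sides agree.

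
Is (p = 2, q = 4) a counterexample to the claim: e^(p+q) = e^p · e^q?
No

Substituting p = 2, q = 4:
LHS = e^(2+4) = e^6 ≈ 403.4
RHS = e^2 · e^4 = e^6 ≈ 403.4

The sides agree, so this pair does not disprove the claim.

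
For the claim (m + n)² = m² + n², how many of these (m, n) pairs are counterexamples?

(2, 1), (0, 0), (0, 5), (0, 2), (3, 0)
Testing each pair:
(2, 1): LHS = 9, RHS = 5 → counterexample
(0, 0): LHS = 0, RHS = 0 → satisfies claim
(0, 5): LHS = 25, RHS = 25 → satisfies claim
(0, 2): LHS = 4, RHS = 4 → satisfies claim
(3, 0): LHS = 9, RHS = 9 → satisfies claim

That makes 1 counterexample.

Answer: 1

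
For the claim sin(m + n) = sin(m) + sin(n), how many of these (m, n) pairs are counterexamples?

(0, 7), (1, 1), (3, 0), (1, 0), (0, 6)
1

Testing each pair:
(0, 7): LHS = sin(7) ≈ 0.657, RHS = sin(7) ≈ 0.657 → satisfies claim
(1, 1): LHS = sin(2) ≈ 0.9093, RHS = 2·sin(1) ≈ 1.683 → counterexample
(3, 0): LHS = sin(3) ≈ 0.1411, RHS = sin(3) ≈ 0.1411 → satisfies claim
(1, 0): LHS = sin(1) ≈ 0.8415, RHS = sin(1) ≈ 0.8415 → satisfies claim
(0, 6): LHS = sin(6) ≈ -0.2794, RHS = sin(6) ≈ -0.2794 → satisfies claim

That makes 1 counterexample.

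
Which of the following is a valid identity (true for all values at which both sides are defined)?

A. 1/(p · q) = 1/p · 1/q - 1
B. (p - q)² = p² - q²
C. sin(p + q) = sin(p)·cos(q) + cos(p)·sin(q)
A: fails at (5, 5) — LHS = 1/25, RHS = -24/25.
B: fails at (4, 5) — LHS = 1, RHS = -9.
C: holds — e.g. at (2, 4), both sides equal sin(6) ≈ -0.2794.

Answer: C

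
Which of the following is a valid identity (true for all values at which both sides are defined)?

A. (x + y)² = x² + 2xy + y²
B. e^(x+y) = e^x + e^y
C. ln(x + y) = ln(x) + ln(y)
A: holds — e.g. at (4, 5), both sides equal 81.
B: fails at (2, 2) — LHS = e^4 ≈ 54.6, RHS = 2·e^2 ≈ 14.78.
C: fails at (4, 4) — LHS = ln(8) ≈ 2.079, RHS = 2·ln(4) ≈ 2.773.

Answer: A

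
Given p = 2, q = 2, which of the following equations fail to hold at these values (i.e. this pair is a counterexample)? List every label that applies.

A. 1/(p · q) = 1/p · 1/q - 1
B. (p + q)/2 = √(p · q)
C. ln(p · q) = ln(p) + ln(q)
Evaluating each claim at the given values:
A. LHS = 1/4, RHS = -3/4 → fails here (LHS ≠ RHS)
B. LHS = 2, RHS = 2 → holds here (LHS = RHS)
C. LHS = ln(4) ≈ 1.386, RHS = 2·ln(2) ≈ 1.386 → holds here (LHS = RHS)

Answer: A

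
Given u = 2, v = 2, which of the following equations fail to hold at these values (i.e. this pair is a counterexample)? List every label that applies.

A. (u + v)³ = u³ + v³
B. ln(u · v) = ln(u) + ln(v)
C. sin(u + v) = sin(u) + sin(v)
Evaluating each claim at the given values:
A. LHS = 64, RHS = 16 → fails here (LHS ≠ RHS)
B. LHS = ln(4) ≈ 1.386, RHS = 2·ln(2) ≈ 1.386 → holds here (LHS = RHS)
C. LHS = sin(4) ≈ -0.7568, RHS = 2·sin(2) ≈ 1.819 → fails here (LHS ≠ RHS)

Answer: A, C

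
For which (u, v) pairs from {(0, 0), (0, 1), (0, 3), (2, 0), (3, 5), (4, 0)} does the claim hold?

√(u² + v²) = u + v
(0, 0), (0, 1), (0, 3), (2, 0), (4, 0)

Testing each pair:
(0, 0): LHS = 0, RHS = 0 → holds
(0, 1): LHS = 1, RHS = 1 → holds
(0, 3): LHS = 3, RHS = 3 → holds
(2, 0): LHS = 2, RHS = 2 → holds
(3, 5): LHS = √(34) ≈ 5.831, RHS = 8 → fails
(4, 0): LHS = 4, RHS = 4 → holds

5 of 6 pairs satisfy the claim.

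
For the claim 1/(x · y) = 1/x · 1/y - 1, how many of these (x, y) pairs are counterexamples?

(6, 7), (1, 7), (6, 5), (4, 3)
4

Testing each pair:
(6, 7): LHS = 1/42, RHS = -41/42 → counterexample
(1, 7): LHS = 1/7, RHS = -6/7 → counterexample
(6, 5): LHS = 1/30, RHS = -29/30 → counterexample
(4, 3): LHS = 1/12, RHS = -11/12 → counterexample

That makes 4 counterexamples.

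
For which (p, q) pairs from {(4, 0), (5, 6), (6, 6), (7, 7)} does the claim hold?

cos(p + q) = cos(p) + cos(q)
None

Testing each pair:
(4, 0): LHS = cos(4) ≈ -0.6536, RHS = cos(4) + 1 ≈ 0.3464 → fails
(5, 6): LHS = cos(11) ≈ 0.004426, RHS = cos(5) + cos(6) ≈ 1.244 → fails
(6, 6): LHS = cos(12) ≈ 0.8439, RHS = 2·cos(6) ≈ 1.92 → fails
(7, 7): LHS = cos(14) ≈ 0.1367, RHS = 2·cos(7) ≈ 1.508 → fails

No pair satisfies the claim.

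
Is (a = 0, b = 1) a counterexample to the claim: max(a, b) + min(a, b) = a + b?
Substituting a = 0, b = 1:
LHS = max(0, 1) + min(0, 1) = 1
RHS = 0 + 1 = 1

The sides agree, so this pair does not disprove the claim.

Answer: No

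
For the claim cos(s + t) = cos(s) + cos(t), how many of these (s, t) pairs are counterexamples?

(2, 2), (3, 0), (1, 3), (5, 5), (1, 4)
Testing each pair:
(2, 2): LHS = cos(4) ≈ -0.6536, RHS = 2·cos(2) ≈ -0.8323 → counterexample
(3, 0): LHS = cos(3) ≈ -0.99, RHS = cos(3) + 1 ≈ 0.01001 → counterexample
(1, 3): LHS = cos(4) ≈ -0.6536, RHS = cos(3) + cos(1) ≈ -0.4497 → counterexample
(5, 5): LHS = cos(10) ≈ -0.8391, RHS = 2·cos(5) ≈ 0.5673 → counterexample
(1, 4): LHS = cos(5) ≈ 0.2837, RHS = cos(4) + cos(1) ≈ -0.1133 → counterexample

That makes 5 counterexamples.

Answer: 5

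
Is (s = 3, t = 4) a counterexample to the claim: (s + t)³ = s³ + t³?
Substituting s = 3, t = 4:
LHS = (3 + 4)³ = 343
RHS = 3³ + 4³ = 91

Since LHS ≠ RHS, this pair disproves the claim.

Answer: Yes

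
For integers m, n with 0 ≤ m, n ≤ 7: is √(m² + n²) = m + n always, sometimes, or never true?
Sometimes true

It holds at (m, n) = (0, 1) (both sides equal 1), but fails at (m, n) = (3, 5) (LHS = √(34) ≈ 5.831, RHS = 8).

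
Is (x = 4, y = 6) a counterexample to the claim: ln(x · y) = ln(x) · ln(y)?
Substituting x = 4, y = 6:
LHS = ln(4 · 6) = ln(24) ≈ 3.178
RHS = ln(4) · ln(6) ≈ 2.484

Since LHS ≠ RHS, this pair disproves the claim.

Answer: Yes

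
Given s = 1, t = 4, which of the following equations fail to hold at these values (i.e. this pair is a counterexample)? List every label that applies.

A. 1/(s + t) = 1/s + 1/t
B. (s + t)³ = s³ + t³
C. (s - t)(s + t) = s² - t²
A, B

Evaluating each claim at the given values:
A. LHS = 1/5, RHS = 5/4 → fails here (LHS ≠ RHS)
B. LHS = 125, RHS = 65 → fails here (LHS ≠ RHS)
C. LHS = -15, RHS = -15 → holds here (LHS = RHS)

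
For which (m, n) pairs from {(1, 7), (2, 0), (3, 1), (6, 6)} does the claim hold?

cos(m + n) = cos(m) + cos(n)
None

Testing each pair:
(1, 7): LHS = cos(8) ≈ -0.1455, RHS = cos(1) + cos(7) ≈ 1.294 → fails
(2, 0): LHS = cos(2) ≈ -0.4161, RHS = cos(2) + 1 ≈ 0.5839 → fails
(3, 1): LHS = cos(4) ≈ -0.6536, RHS = cos(3) + cos(1) ≈ -0.4497 → fails
(6, 6): LHS = cos(12) ≈ 0.8439, RHS = 2·cos(6) ≈ 1.92 → fails

No pair satisfies the claim.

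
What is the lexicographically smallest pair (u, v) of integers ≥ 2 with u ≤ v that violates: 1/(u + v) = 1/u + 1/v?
Substituting (2, 2) into the claim:
LHS = 1/(2 + 2) = 1/4
RHS = 1/2 + 1/2 = 1

Since LHS ≠ RHS, this pair disproves the claim, and no lexicographically smaller pair (u ≤ v, integers ≥ 2) does.

For instance (6, 8) is also a counterexample (LHS = 1/14, RHS = 7/24), but it's lexicographically larger.

Answer: (u, v) = (2, 2)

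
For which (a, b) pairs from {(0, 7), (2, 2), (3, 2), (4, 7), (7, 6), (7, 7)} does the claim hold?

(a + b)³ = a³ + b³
Testing each pair:
(0, 7): LHS = 343, RHS = 343 → holds
(2, 2): LHS = 64, RHS = 16 → fails
(3, 2): LHS = 125, RHS = 35 → fails
(4, 7): LHS = 1331, RHS = 407 → fails
(7, 6): LHS = 2197, RHS = 559 → fails
(7, 7): LHS = 2744, RHS = 686 → fails

1 of 6 pairs satisfies the claim.

Answer: (0, 7)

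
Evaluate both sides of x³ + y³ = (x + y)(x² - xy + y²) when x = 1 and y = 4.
LHS = 1³ + 4³ = 65
RHS = (1 + 4)(1² - 1·4 + 4²) = 65

LHS = RHS: the two sides agree.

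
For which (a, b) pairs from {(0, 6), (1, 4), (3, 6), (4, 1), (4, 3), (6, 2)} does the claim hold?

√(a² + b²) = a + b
Testing each pair:
(0, 6): LHS = 6, RHS = 6 → holds
(1, 4): LHS = √(17) ≈ 4.123, RHS = 5 → fails
(3, 6): LHS = 3·√(5) ≈ 6.708, RHS = 9 → fails
(4, 1): LHS = √(17) ≈ 4.123, RHS = 5 → fails
(4, 3): LHS = 5, RHS = 7 → fails
(6, 2): LHS = 2·√(10) ≈ 6.325, RHS = 8 → fails

1 of 6 pairs satisfies the claim.

Answer: (0, 6)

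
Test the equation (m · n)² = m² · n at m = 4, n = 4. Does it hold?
Fails

Substituting m = 4, n = 4:

LHS = (4 · 4)² = 256
RHS = 4² · 4 = 64

LHS ≠ RHS, so the equation does not hold at this point.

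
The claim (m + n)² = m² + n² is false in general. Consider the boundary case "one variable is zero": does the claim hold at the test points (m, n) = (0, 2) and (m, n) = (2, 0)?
At (0, 2): LHS = 4, RHS = 4 → equal
At (2, 0): LHS = 4, RHS = 4 → equal

So the claim does hold at both of these boundary points, even though it is not an identity.

Answer: Yes, holds at both test points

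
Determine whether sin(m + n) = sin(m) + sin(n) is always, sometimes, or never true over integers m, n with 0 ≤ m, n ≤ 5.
Sometimes true

It holds at (m, n) = (0, 3) (both sides equal sin(3) ≈ 0.1411), but fails at (m, n) = (4, 4) (LHS = sin(8) ≈ 0.9894, RHS = 2·sin(4) ≈ -1.514).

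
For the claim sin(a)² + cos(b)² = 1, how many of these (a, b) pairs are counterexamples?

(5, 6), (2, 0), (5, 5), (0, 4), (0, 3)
4

Testing each pair:
(5, 6): LHS = sin(5)² + cos(6)² ≈ 1.841, RHS = 1 → counterexample
(2, 0): LHS = sin(2)² + 1 ≈ 1.827, RHS = 1 → counterexample
(5, 5): LHS = cos(5)² + sin(5)² = 1, RHS = 1 → satisfies claim
(0, 4): LHS = cos(4)² ≈ 0.4272, RHS = 1 → counterexample
(0, 3): LHS = cos(3)² ≈ 0.9801, RHS = 1 → counterexample

That makes 4 counterexamples.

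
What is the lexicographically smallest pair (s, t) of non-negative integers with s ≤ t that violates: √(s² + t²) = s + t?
(s, t) = (1, 1)

At (0, 4): both sides equal 4, so it holds there.
At (0, 5): both sides equal 5, so it holds there.

Substituting (1, 1) into the claim:
LHS = √(1² + 1²) = √(2) ≈ 1.414
RHS = 1 + 1 = 2

Since LHS ≠ RHS, this pair disproves the claim, and no lexicographically smaller pair (s ≤ t, non-negative integers) does.

For instance (3, 3) is also a counterexample (LHS = 3·√(2) ≈ 4.243, RHS = 6), but it's lexicographically larger.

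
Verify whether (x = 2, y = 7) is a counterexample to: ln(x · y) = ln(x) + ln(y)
Substituting x = 2, y = 7:
LHS = ln(2 · 7) = ln(14) ≈ 2.639
RHS = ln(2) + ln(7) ≈ 2.639

The sides agree, so this pair does not disprove the claim.

Answer: No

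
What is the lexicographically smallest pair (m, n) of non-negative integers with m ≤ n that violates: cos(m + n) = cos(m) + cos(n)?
(m, n) = (0, 0)

Substituting (0, 0) into the claim:
LHS = cos(0 + 0) = 1
RHS = cos(0) + cos(0) = 2

Since LHS ≠ RHS, this pair disproves the claim, and no lexicographically smaller pair (m ≤ n, non-negative integers) does.

For instance (0, 1) is also a counterexample (LHS = cos(1) ≈ 0.5403, RHS = cos(1) + 1 ≈ 1.54), but it's lexicographically larger.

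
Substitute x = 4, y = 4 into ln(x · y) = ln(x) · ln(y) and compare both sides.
LHS = ln(4 · 4) = ln(16) ≈ 2.773
RHS = ln(4) · ln(4) = ln(4)² ≈ 1.922

LHS ≠ RHS (they differ by about 0.8508), so the equation does not hold here.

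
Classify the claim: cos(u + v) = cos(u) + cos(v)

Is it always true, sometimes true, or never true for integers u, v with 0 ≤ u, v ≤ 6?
The claim fails for every pair in the range. For instance at (u, v) = (3, 3): LHS = cos(6) ≈ 0.9602, RHS = 2·cos(3) ≈ -1.98.

Answer: Never true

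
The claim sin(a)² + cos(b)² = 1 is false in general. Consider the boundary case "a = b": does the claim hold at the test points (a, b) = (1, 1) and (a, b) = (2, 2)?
Yes, holds at both test points

At (1, 1): LHS = cos(1)² + sin(1)² = 1, RHS = 1 → equal
At (2, 2): LHS = cos(2)² + sin(2)² = 1, RHS = 1 → equal

So the claim does hold at both of these boundary points, even though it is not an identity.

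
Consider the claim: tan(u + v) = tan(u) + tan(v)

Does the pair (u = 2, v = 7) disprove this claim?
Substituting u = 2, v = 7:
LHS = tan(2 + 7) = tan(9) ≈ -0.4523
RHS = tan(2) + tan(7) ≈ -1.314

Since LHS ≠ RHS, this pair disproves the claim.

Answer: Yes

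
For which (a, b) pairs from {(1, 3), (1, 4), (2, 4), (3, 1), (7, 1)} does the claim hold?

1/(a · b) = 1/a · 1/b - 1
None

Testing each pair:
(1, 3): LHS = 1/3, RHS = -2/3 → fails
(1, 4): LHS = 1/4, RHS = -3/4 → fails
(2, 4): LHS = 1/8, RHS = -7/8 → fails
(3, 1): LHS = 1/3, RHS = -2/3 → fails
(7, 1): LHS = 1/7, RHS = -6/7 → fails

No pair satisfies the claim.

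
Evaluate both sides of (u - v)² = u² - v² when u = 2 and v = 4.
LHS = (2 - 4)² = 4
RHS = 2² - 4² = -12

LHS ≠ RHS, so the equation does not hold here.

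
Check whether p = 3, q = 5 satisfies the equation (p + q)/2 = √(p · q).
Fails

Substituting p = 3, q = 5:

LHS = (3 + 5)/2 = 4
RHS = √(3 · 5) = √(15) ≈ 3.873

LHS ≠ RHS, so the equation does not hold at this point.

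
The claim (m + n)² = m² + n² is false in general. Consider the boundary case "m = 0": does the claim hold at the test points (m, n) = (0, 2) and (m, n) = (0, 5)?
Yes, holds at both test points

At (0, 2): LHS = 4, RHS = 4 → equal
At (0, 5): LHS = 25, RHS = 25 → equal

So the claim does hold at both of these boundary points, even though it is not an identity.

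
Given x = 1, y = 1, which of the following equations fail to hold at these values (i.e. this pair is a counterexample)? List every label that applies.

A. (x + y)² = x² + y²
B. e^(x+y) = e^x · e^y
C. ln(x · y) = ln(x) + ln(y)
A

Evaluating each claim at the given values:
A. LHS = 4, RHS = 2 → fails here (LHS ≠ RHS)
B. LHS = e^2 ≈ 7.389, RHS = e^2 ≈ 7.389 → holds here (LHS = RHS)
C. LHS = 0, RHS = 0 → holds here (LHS = RHS)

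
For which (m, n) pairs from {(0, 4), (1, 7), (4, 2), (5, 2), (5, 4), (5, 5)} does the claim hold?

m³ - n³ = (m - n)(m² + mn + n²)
Testing each pair:
(0, 4): LHS = -64, RHS = -64 → holds
(1, 7): LHS = -342, RHS = -342 → holds
(4, 2): LHS = 56, RHS = 56 → holds
(5, 2): LHS = 117, RHS = 117 → holds
(5, 4): LHS = 61, RHS = 61 → holds
(5, 5): LHS = 0, RHS = 0 → holds

Every pair satisfies the claim.

Answer: All pairs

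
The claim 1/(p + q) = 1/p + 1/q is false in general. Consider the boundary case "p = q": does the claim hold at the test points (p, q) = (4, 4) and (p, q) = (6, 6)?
No, fails at both test points

At (4, 4): LHS = 1/8 ≠ RHS = 1/2
At (6, 6): LHS = 1/12 ≠ RHS = 1/3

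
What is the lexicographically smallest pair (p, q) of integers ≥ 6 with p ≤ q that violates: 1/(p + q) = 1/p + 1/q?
(p, q) = (6, 6)

Substituting (6, 6) into the claim:
LHS = 1/(6 + 6) = 1/12
RHS = 1/6 + 1/6 = 1/3

Since LHS ≠ RHS, this pair disproves the claim, and no lexicographically smaller pair (p ≤ q, integers ≥ 6) does.

For instance (9, 11) is also a counterexample (LHS = 1/20, RHS = 20/99), but it's lexicographically larger.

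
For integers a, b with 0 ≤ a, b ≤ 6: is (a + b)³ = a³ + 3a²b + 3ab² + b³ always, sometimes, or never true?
Always true

The identity holds for every pair in the range. For instance at (a, b) = (4, 6): both sides equal 1000.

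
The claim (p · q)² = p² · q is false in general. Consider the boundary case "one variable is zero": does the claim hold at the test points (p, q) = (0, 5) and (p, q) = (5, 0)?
Yes, holds at both test points

At (0, 5): LHS = 0, RHS = 0 → equal
At (5, 0): LHS = 0, RHS = 0 → equal

So the claim does hold at both of these boundary points, even though it is not an identity.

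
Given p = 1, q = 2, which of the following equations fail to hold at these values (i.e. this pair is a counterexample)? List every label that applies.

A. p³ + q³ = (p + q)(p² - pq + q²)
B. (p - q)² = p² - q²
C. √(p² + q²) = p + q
Evaluating each claim at the given values:
A. LHS = 9, RHS = 9 → holds here (LHS = RHS)
B. LHS = 1, RHS = -3 → fails here (LHS ≠ RHS)
C. LHS = √(5) ≈ 2.236, RHS = 3 → fails here (LHS ≠ RHS)

Answer: B, C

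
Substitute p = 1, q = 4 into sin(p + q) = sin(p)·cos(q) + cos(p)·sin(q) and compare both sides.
LHS = sin(1 + 4) = sin(5) ≈ -0.9589
RHS = sin(1)·cos(4) + cos(1)·sin(4) = sin(1)·cos(4) + sin(4)·cos(1) ≈ -0.9589

LHS = RHS: the two sides agree.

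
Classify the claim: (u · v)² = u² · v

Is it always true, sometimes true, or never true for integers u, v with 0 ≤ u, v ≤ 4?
Sometimes true

It holds at (u, v) = (2, 1) (both sides equal 4), but fails at (u, v) = (1, 2) (LHS = 4, RHS = 2).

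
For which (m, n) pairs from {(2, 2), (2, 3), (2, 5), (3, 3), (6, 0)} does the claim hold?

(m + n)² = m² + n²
(6, 0)

Testing each pair:
(2, 2): LHS = 16, RHS = 8 → fails
(2, 3): LHS = 25, RHS = 13 → fails
(2, 5): LHS = 49, RHS = 29 → fails
(3, 3): LHS = 36, RHS = 18 → fails
(6, 0): LHS = 36, RHS = 36 → holds

1 of 5 pairs satisfies the claim.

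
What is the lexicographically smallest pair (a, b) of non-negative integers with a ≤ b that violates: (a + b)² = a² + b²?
Substituting (1, 1) into the claim:
LHS = (1 + 1)² = 4
RHS = 1² + 1² = 2

Since LHS ≠ RHS, this pair disproves the claim, and no lexicographically smaller pair (a ≤ b, non-negative integers) does.

For instance (1, 3) is also a counterexample (LHS = 16, RHS = 10), but it's lexicographically larger.

Answer: (a, b) = (1, 1)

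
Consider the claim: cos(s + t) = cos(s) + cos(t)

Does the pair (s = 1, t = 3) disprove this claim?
Yes

Substituting s = 1, t = 3:
LHS = cos(1 + 3) = cos(4) ≈ -0.6536
RHS = cos(1) + cos(3) ≈ -0.4497

Since LHS ≠ RHS, this pair disproves the claim.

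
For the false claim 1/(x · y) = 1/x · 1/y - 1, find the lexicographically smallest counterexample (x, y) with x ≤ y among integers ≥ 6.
Substituting (6, 6) into the claim:
LHS = 1/(6 · 6) = 1/36
RHS = 1/6 · 1/6 - 1 = -35/36

Since LHS ≠ RHS, this pair disproves the claim, and no lexicographically smaller pair (x ≤ y, integers ≥ 6) does.

For instance (8, 8) is also a counterexample (LHS = 1/64, RHS = -63/64), but it's lexicographically larger.

Answer: (x, y) = (6, 6)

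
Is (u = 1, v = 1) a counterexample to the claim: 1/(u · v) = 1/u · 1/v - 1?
Substituting u = 1, v = 1:
LHS = 1/(1 · 1) = 1
RHS = 1/1 · 1/1 - 1 = 0

Since LHS ≠ RHS, this pair disproves the claim.

Answer: Yes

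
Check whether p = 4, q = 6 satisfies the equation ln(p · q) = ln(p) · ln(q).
Fails

Substituting p = 4, q = 6:

LHS = ln(4 · 6) = ln(24) ≈ 3.178
RHS = ln(4) · ln(6) ≈ 2.484

LHS ≠ RHS, so the equation does not hold at this point.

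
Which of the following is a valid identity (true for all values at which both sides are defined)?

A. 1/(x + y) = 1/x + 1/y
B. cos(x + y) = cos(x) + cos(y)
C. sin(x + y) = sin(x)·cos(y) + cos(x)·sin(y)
C

A: fails at (4, 6) — LHS = 1/10, RHS = 5/12.
B: fails at (3, 5) — LHS = cos(8) ≈ -0.1455, RHS = cos(3) + cos(5) ≈ -0.7063.
C: holds — e.g. at (2, 3), both sides equal sin(5) ≈ -0.9589.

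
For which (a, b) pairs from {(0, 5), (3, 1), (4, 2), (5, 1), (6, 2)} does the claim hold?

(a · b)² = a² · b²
All pairs

Testing each pair:
(0, 5): LHS = 0, RHS = 0 → holds
(3, 1): LHS = 9, RHS = 9 → holds
(4, 2): LHS = 64, RHS = 64 → holds
(5, 1): LHS = 25, RHS = 25 → holds
(6, 2): LHS = 144, RHS = 144 → holds

Every pair satisfies the claim.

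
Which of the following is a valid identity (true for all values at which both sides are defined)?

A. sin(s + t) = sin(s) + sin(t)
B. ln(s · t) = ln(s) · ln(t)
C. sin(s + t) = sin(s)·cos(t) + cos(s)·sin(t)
C

A: fails at (5, 8) — LHS = sin(13) ≈ 0.4202, RHS = sin(5) + sin(8) ≈ 0.03043.
B: fails at (3, 4) — LHS = ln(12) ≈ 2.485, RHS = ln(3)·ln(4) ≈ 1.523.
C: holds — e.g. at (3, 7), both sides equal sin(10) ≈ -0.544.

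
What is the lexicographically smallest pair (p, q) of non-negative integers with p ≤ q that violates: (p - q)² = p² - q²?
(p, q) = (0, 1)

At (0, 0): both sides equal 0, so it holds there.

Substituting (0, 1) into the claim:
LHS = (0 - 1)² = 1
RHS = 0² - 1² = -1

Since LHS ≠ RHS, this pair disproves the claim, and no lexicographically smaller pair (p ≤ q, non-negative integers) does.

For instance (3, 5) is also a counterexample (LHS = 4, RHS = -16), but it's lexicographically larger.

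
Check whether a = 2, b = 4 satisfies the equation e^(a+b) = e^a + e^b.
Substituting a = 2, b = 4:

LHS = e^(2+4) = e^6 ≈ 403.4
RHS = e^2 + e^4 ≈ 61.99

LHS ≠ RHS, so the equation does not hold at this point.

Answer: Fails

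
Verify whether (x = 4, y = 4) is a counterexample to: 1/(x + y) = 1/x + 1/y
Yes

Substituting x = 4, y = 4:
LHS = 1/(4 + 4) = 1/8
RHS = 1/4 + 1/4 = 1/2

Since LHS ≠ RHS, this pair disproves the claim.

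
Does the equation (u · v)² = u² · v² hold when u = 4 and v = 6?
Substituting u = 4, v = 6:

LHS = (4 · 6)² = 576
RHS = 4² · 6² = 576

LHS = RHS, so the equation holds at this point.

Answer: Holds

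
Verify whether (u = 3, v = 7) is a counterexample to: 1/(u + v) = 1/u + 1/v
Yes

Substituting u = 3, v = 7:
LHS = 1/(3 + 7) = 1/10
RHS = 1/3 + 1/7 = 10/21

Since LHS ≠ RHS, this pair disproves the claim.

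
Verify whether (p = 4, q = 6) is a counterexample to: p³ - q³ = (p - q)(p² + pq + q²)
No

Substituting p = 4, q = 6:
LHS = 4³ - 6³ = -152
RHS = (4 - 6)(4² + 4·6 + 6²) = -152

The sides agree, so this pair does not disprove the claim.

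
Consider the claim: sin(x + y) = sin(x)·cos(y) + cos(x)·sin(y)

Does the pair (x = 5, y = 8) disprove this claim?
No

Substituting x = 5, y = 8:
LHS = sin(5 + 8) = sin(13) ≈ 0.4202
RHS = sin(5)·cos(8) + cos(5)·sin(8) = sin(5)·cos(8) + sin(8)·cos(5) ≈ 0.4202

The sides agree, so this pair does not disprove the claim.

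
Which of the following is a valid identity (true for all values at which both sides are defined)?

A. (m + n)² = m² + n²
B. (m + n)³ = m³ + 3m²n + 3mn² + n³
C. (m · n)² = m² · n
B

A: fails at (4, 6) — LHS = 100, RHS = 52.
B: holds — e.g. at (2, 4), both sides equal 216.
C: fails at (4, 6) — LHS = 576, RHS = 96.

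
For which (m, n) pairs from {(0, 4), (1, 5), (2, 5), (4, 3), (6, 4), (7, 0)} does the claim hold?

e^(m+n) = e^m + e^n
Testing each pair:
(0, 4): LHS = e^4 ≈ 54.6, RHS = 1 + e^4 ≈ 55.6 → fails
(1, 5): LHS = e^6 ≈ 403.4, RHS = e + e^5 ≈ 151.1 → fails
(2, 5): LHS = e^7 ≈ 1097, RHS = e^2 + e^5 ≈ 155.8 → fails
(4, 3): LHS = e^7 ≈ 1097, RHS = e^3 + e^4 ≈ 74.68 → fails
(6, 4): LHS = e^10 ≈ 22026.5, RHS = e^4 + e^6 ≈ 458 → fails
(7, 0): LHS = e^7 ≈ 1097, RHS = 1 + e^7 ≈ 1098 → fails

No pair satisfies the claim.

Answer: None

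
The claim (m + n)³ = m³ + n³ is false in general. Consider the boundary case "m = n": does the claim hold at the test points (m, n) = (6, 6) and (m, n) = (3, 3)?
No, fails at both test points

At (6, 6): LHS = 1728 ≠ RHS = 432
At (3, 3): LHS = 216 ≠ RHS = 54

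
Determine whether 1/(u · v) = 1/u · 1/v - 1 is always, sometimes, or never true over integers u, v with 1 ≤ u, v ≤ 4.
Never true

The claim fails for every pair in the range. For instance at (u, v) = (4, 1): LHS = 1/4, RHS = -3/4.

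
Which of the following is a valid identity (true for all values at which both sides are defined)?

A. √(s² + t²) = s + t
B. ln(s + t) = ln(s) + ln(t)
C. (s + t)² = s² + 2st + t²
C

A: fails at (5, 5) — LHS = 5·√(2) ≈ 7.071, RHS = 10.
B: fails at (1, 5) — LHS = ln(6) ≈ 1.792, RHS = ln(5) ≈ 1.609.
C: holds — e.g. at (2, 7), both sides equal 81.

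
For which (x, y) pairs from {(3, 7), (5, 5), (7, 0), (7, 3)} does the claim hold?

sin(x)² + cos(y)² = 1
Testing each pair:
(3, 7): LHS = sin(3)² + cos(7)² ≈ 0.5883, RHS = 1 → fails
(5, 5): LHS = cos(5)² + sin(5)² = 1, RHS = 1 → holds
(7, 0): LHS = sin(7)² + 1 ≈ 1.432, RHS = 1 → fails
(7, 3): LHS = sin(7)² + cos(3)² ≈ 1.412, RHS = 1 → fails

1 of 4 pairs satisfies the claim.

Answer: (5, 5)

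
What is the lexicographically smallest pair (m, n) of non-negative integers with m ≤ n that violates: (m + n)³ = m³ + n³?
Substituting (1, 1) into the claim:
LHS = (1 + 1)³ = 8
RHS = 1³ + 1³ = 2

Since LHS ≠ RHS, this pair disproves the claim, and no lexicographically smaller pair (m ≤ n, non-negative integers) does.

For instance (6, 6) is also a counterexample (LHS = 1728, RHS = 432), but it's lexicographically larger.

Answer: (m, n) = (1, 1)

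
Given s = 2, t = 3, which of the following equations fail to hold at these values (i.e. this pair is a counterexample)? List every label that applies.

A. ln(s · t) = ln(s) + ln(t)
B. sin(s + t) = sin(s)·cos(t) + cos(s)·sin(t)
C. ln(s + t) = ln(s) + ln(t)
C

Evaluating each claim at the given values:
A. LHS = ln(6) ≈ 1.792, RHS = ln(2) + ln(3) ≈ 1.792 → holds here (LHS = RHS)
B. LHS = sin(5) ≈ -0.9589, RHS = sin(2)·cos(3) + sin(3)·cos(2) ≈ -0.9589 → holds here (LHS = RHS)
C. LHS = ln(5) ≈ 1.609, RHS = ln(2) + ln(3) ≈ 1.792 → fails here (LHS ≠ RHS)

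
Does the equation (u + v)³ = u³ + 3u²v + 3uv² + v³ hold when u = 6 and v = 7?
Holds

Substituting u = 6, v = 7:

LHS = (6 + 7)³ = 2197
RHS = 6³ + 3·6²·7 + 3·6·7² + 7³ = 2197

LHS = RHS, so the equation holds at this point.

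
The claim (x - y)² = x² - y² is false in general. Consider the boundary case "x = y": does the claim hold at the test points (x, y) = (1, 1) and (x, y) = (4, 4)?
Yes, holds at both test points

At (1, 1): LHS = 0, RHS = 0 → equal
At (4, 4): LHS = 0, RHS = 0 → equal

So the claim does hold at both of these boundary points, even though it is not an identity.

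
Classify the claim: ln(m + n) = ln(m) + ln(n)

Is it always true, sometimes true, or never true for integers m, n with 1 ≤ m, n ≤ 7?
Sometimes true

It holds at (m, n) = (2, 2) (both sides equal ln(4) ≈ 1.386), but fails at (m, n) = (7, 2) (LHS = ln(9) ≈ 2.197, RHS = ln(2) + ln(7) ≈ 2.639).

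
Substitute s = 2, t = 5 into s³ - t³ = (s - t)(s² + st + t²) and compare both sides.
LHS = 2³ - 5³ = -117
RHS = (2 - 5)(2² + 2·5 + 5²) = -117

LHS = RHS: the two sides agree.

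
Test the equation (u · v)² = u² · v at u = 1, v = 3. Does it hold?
Substituting u = 1, v = 3:

LHS = (1 · 3)² = 9
RHS = 1² · 3 = 3

LHS ≠ RHS, so the equation does not hold at this point.

Answer: Fails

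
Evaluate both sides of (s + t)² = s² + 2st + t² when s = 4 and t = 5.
LHS = (4 + 5)² = 81
RHS = 4² + 2·4·5 + 5² = 81

LHS = RHS: the two sides agree.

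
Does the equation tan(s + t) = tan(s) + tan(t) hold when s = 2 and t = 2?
Fails

Substituting s = 2, t = 2:

LHS = tan(2 + 2) = tan(4) ≈ 1.158
RHS = tan(2) + tan(2) = 2·tan(2) ≈ -4.37

LHS ≠ RHS, so the equation does not hold at this point.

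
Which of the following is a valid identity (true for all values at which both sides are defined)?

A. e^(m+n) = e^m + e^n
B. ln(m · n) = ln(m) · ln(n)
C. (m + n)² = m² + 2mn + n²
A: fails at (2, 3) — LHS = e^5 ≈ 148.4, RHS = e^2 + e^3 ≈ 27.47.
B: fails at (2, 5) — LHS = ln(10) ≈ 2.303, RHS = ln(2)·ln(5) ≈ 1.116.
C: holds — e.g. at (3, 7), both sides equal 100.

Answer: C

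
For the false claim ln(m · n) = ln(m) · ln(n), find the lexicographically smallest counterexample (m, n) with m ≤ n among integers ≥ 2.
Substituting (2, 2) into the claim:
LHS = ln(2 · 2) = ln(4) ≈ 1.386
RHS = ln(2) · ln(2) = ln(2)² ≈ 0.4805

Since LHS ≠ RHS, this pair disproves the claim, and no lexicographically smaller pair (m ≤ n, integers ≥ 2) does.

For instance (5, 6) is also a counterexample (LHS = ln(30) ≈ 3.401, RHS = ln(5)·ln(6) ≈ 2.884), but it's lexicographically larger.

Answer: (m, n) = (2, 2)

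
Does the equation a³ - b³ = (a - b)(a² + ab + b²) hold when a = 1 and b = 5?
Holds

Substituting a = 1, b = 5:

LHS = 1³ - 5³ = -124
RHS = (1 - 5)(1² + 1·5 + 5²) = -124

LHS = RHS, so the equation holds at this point.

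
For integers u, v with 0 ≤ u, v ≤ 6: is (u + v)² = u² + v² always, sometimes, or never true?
Sometimes true

It holds at (u, v) = (0, 5) (both sides equal 25), but fails at (u, v) = (6, 5) (LHS = 121, RHS = 61).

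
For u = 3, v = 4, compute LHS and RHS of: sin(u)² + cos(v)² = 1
LHS = sin(3)² + cos(4)² ≈ 0.4472
RHS = 1

LHS ≠ RHS (they differ by about 0.5528), so the equation does not hold here.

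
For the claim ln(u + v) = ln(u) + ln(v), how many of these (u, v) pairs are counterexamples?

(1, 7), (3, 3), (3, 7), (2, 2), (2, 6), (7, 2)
Testing each pair:
(1, 7): LHS = ln(8) ≈ 2.079, RHS = ln(7) ≈ 1.946 → counterexample
(3, 3): LHS = ln(6) ≈ 1.792, RHS = 2·ln(3) ≈ 2.197 → counterexample
(3, 7): LHS = ln(10) ≈ 2.303, RHS = ln(3) + ln(7) ≈ 3.045 → counterexample
(2, 2): LHS = ln(4) ≈ 1.386, RHS = 2·ln(2) ≈ 1.386 → satisfies claim
(2, 6): LHS = ln(8) ≈ 2.079, RHS = ln(2) + ln(6) ≈ 2.485 → counterexample
(7, 2): LHS = ln(9) ≈ 2.197, RHS = ln(2) + ln(7) ≈ 2.639 → counterexample

That makes 5 counterexamples.

Answer: 5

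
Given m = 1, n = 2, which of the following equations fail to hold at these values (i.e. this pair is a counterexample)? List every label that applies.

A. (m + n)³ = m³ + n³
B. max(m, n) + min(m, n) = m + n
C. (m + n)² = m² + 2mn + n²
Evaluating each claim at the given values:
A. LHS = 27, RHS = 9 → fails here (LHS ≠ RHS)
B. LHS = 3, RHS = 3 → holds here (LHS = RHS)
C. LHS = 9, RHS = 9 → holds here (LHS = RHS)

Answer: A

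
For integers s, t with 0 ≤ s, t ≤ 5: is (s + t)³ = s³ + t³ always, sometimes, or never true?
Sometimes true

It holds at (s, t) = (0, 4) (both sides equal 64), but fails at (s, t) = (5, 3) (LHS = 512, RHS = 152).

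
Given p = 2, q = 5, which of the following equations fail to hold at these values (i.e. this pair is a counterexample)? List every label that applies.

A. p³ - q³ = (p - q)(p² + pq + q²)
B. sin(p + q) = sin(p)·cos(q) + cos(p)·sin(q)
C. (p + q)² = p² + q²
C

Evaluating each claim at the given values:
A. LHS = -117, RHS = -117 → holds here (LHS = RHS)
B. LHS = sin(7) ≈ 0.657, RHS = sin(2)·cos(5) + sin(5)·cos(2) ≈ 0.657 → holds here (LHS = RHS)
C. LHS = 49, RHS = 29 → fails here (LHS ≠ RHS)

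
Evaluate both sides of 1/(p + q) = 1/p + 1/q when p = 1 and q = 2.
LHS = 1/(1 + 2) = 1/3
RHS = 1/1 + 1/2 = 3/2

LHS ≠ RHS, so the equation does not hold here.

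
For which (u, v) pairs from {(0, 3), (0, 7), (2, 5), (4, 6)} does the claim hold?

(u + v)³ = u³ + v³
(0, 3), (0, 7)

Testing each pair:
(0, 3): LHS = 27, RHS = 27 → holds
(0, 7): LHS = 343, RHS = 343 → holds
(2, 5): LHS = 343, RHS = 133 → fails
(4, 6): LHS = 1000, RHS = 280 → fails

2 of 4 pairs satisfy the claim.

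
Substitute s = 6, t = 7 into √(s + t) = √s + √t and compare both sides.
LHS = √(6 + 7) = √(13) ≈ 3.606
RHS = √6 + √7 = √(6) + √(7) ≈ 5.095

LHS ≠ RHS (they differ by about 1.49), so the equation does not hold here.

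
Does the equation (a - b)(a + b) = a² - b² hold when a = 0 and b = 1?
Substituting a = 0, b = 1:

LHS = (0 - 1)(0 + 1) = -1
RHS = 0² - 1² = -1

LHS = RHS, so the equation holds at this point.

Answer: Holds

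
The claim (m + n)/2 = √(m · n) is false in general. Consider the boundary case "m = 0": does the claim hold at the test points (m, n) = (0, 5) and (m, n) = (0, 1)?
At (0, 5): LHS = 5/2 ≠ RHS = 0
At (0, 1): LHS = 1/2 ≠ RHS = 0

Answer: No, fails at both test points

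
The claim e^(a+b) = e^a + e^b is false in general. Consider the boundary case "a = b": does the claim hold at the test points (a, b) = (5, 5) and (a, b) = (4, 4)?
At (5, 5): LHS = e^10 ≈ 22026.5 ≠ RHS = 2·e^5 ≈ 296.8
At (4, 4): LHS = e^8 ≈ 2981 ≠ RHS = 2·e^4 ≈ 109.2

Answer: No, fails at both test points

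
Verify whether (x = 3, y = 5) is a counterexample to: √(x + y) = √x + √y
Yes

Substituting x = 3, y = 5:
LHS = √(3 + 5) = 2·√(2) ≈ 2.828
RHS = √3 + √5 = √(3) + √(5) ≈ 3.968

Since LHS ≠ RHS, this pair disproves the claim.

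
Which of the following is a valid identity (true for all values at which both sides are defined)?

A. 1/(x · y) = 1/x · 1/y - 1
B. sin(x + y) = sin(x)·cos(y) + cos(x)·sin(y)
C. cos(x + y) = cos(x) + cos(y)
B

A: fails at (3, 4) — LHS = 1/12, RHS = -11/12.
B: holds — e.g. at (1, 4), both sides equal sin(5) ≈ -0.9589.
C: fails at (2, 3) — LHS = cos(5) ≈ 0.2837, RHS = cos(3) + cos(2) ≈ -1.406.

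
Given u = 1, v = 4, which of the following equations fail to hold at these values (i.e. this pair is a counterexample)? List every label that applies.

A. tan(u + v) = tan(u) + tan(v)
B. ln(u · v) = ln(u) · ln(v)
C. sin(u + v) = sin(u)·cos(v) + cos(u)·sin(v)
Evaluating each claim at the given values:
A. LHS = tan(5) ≈ -3.381, RHS = tan(4) + tan(1) ≈ 2.715 → fails here (LHS ≠ RHS)
B. LHS = ln(4) ≈ 1.386, RHS = 0 → fails here (LHS ≠ RHS)
C. LHS = sin(5) ≈ -0.9589, RHS = sin(1)·cos(4) + sin(4)·cos(1) ≈ -0.9589 → holds here (LHS = RHS)

Answer: A, B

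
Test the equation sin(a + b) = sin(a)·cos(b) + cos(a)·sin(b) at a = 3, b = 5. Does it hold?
Holds

Substituting a = 3, b = 5:

LHS = sin(3 + 5) = sin(8) ≈ 0.9894
RHS = sin(3)·cos(5) + cos(3)·sin(5) = sin(3)·cos(5) + sin(5)·cos(3) ≈ 0.9894

LHS = RHS, so the equation holds at this point.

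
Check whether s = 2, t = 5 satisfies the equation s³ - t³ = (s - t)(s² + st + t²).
Substituting s = 2, t = 5:

LHS = 2³ - 5³ = -117
RHS = (2 - 5)(2² + 2·5 + 5²) = -117

LHS = RHS, so the equation holds at this point.

Answer: Holds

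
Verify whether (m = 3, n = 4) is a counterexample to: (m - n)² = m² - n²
Yes

Substituting m = 3, n = 4:
LHS = (3 - 4)² = 1
RHS = 3² - 4² = -7

Since LHS ≠ RHS, this pair disproves the claim.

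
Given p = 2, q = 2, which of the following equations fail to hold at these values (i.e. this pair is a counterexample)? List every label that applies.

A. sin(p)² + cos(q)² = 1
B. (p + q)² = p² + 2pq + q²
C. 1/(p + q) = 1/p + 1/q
C

Evaluating each claim at the given values:
A. LHS = cos(2)² + sin(2)² = 1, RHS = 1 → holds here (LHS = RHS)
B. LHS = 16, RHS = 16 → holds here (LHS = RHS)
C. LHS = 1/4, RHS = 1 → fails here (LHS ≠ RHS)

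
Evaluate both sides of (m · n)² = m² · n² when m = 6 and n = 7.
LHS = (6 · 7)² = 1764
RHS = 6² · 7² = 1764

LHS = RHS: the two sides agree.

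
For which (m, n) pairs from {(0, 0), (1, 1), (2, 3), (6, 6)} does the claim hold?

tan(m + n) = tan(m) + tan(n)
(0, 0)

Testing each pair:
(0, 0): LHS = 0, RHS = 0 → holds
(1, 1): LHS = tan(2) ≈ -2.185, RHS = 2·tan(1) ≈ 3.115 → fails
(2, 3): LHS = tan(5) ≈ -3.381, RHS = tan(2) + tan(3) ≈ -2.328 → fails
(6, 6): LHS = tan(12) ≈ -0.6359, RHS = 2·tan(6) ≈ -0.582 → fails

1 of 4 pairs satisfies the claim.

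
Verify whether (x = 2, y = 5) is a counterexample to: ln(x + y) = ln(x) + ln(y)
Yes

Substituting x = 2, y = 5:
LHS = ln(2 + 5) = ln(7) ≈ 1.946
RHS = ln(2) + ln(5) ≈ 2.303

Since LHS ≠ RHS, this pair disproves the claim.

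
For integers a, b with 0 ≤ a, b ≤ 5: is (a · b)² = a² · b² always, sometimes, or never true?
The identity holds for every pair in the range. For instance at (a, b) = (1, 1): both sides equal 1.

Answer: Always true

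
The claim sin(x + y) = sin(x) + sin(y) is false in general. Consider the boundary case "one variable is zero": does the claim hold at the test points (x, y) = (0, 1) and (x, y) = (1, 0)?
At (0, 1): LHS = sin(1) ≈ 0.8415, RHS = sin(1) ≈ 0.8415 → equal
At (1, 0): LHS = sin(1) ≈ 0.8415, RHS = sin(1) ≈ 0.8415 → equal

So the claim does hold at both of these boundary points, even though it is not an identity.

Answer: Yes, holds at both test points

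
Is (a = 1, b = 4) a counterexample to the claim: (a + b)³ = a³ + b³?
Yes

Substituting a = 1, b = 4:
LHS = (1 + 4)³ = 125
RHS = 1³ + 4³ = 65

Since LHS ≠ RHS, this pair disproves the claim.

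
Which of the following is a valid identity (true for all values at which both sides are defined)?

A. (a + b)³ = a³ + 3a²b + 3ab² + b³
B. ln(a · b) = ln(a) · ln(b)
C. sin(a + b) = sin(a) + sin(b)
A

A: holds — e.g. at (3, 3), both sides equal 216.
B: fails at (3, 5) — LHS = ln(15) ≈ 2.708, RHS = ln(3)·ln(5) ≈ 1.768.
C: fails at (4, 6) — LHS = sin(10) ≈ -0.544, RHS = sin(4) + sin(6) ≈ -1.036.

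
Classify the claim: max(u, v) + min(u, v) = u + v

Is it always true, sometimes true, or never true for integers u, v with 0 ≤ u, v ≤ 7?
The identity holds for every pair in the range. For instance at (u, v) = (6, 5): both sides equal 11.

Answer: Always true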